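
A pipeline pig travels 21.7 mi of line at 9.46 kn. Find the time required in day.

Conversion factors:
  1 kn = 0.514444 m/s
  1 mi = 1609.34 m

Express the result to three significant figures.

21.7 mi × 1609.34 = 34922.7 m
9.46 kn × 0.514444 = 4.86664 m/s
t = d / v = 34922.7 m / 4.86664 m/s = 7175.94 s
7175.94 s ÷ (86400 s/day) = 0.0830549 day

0.0831 day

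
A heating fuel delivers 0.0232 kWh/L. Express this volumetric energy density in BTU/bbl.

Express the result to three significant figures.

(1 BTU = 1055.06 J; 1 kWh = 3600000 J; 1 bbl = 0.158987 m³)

0.0232 kWh/L × 3600000 J/kWh ÷ 0.001 m³/L = 8.352×10⁷ J/m³
8.352×10⁷ J/m³ ÷ 1055.06 J/BTU × 0.158987 m³/bbl = 12585.6 BTU/bbl

1.26×10⁴ BTU/bbl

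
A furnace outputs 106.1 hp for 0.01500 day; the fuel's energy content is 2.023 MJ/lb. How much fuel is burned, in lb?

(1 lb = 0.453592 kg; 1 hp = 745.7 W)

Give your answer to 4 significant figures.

106.1 hp → 79118.8 W
0.01500 day → 1296 s
E = P × t = 79118.8 × 1296 = 1.02538×10⁸ J
2.023 MJ/lb → 4.45996×10⁶ J/kg
m = E / e_s = 1.02538×10⁸ / 4.45996×10⁶ = 22.9908 kg
In lb: 22.9908 / 0.453592 = 50.6861 lb

50.69 lb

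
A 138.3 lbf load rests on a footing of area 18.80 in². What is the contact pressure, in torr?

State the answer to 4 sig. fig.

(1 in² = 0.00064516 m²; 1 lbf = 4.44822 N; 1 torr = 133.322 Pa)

380.4 torr

138.3 lbf × 4.44822 → 615.189 N
18.80 in² × 0.00064516 → 0.012129 m²
P = F / A = 615.189 N / 0.012129 m² = 50720.5 Pa
50720.5 Pa ÷ (133.322 Pa/torr) = 380.436 torr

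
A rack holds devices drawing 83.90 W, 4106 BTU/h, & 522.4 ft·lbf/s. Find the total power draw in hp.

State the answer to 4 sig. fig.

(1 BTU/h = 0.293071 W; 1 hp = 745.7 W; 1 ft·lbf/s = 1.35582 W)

83.90 W (already W)
4106 BTU/h × 0.293071 = 1203.35 W
522.4 ft·lbf/s × 1.35582 = 708.28 W
Combined: 83.9 + 1203.35 + 708.28 = 1995.53 W
In hp: 1995.53 / 745.7 = 2.67605 hp

2.676 hp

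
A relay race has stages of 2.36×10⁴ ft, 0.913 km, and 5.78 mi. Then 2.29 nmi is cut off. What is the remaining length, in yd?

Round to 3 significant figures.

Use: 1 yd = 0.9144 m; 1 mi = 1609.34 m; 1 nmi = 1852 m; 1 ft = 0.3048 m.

2.36×10⁴ ft × 0.3048 = 7193.28 m
0.913 km × 1000 = 913 m
5.78 mi × 1609.34 = 9301.99 m
2.29 nmi × 1852 = 4241.08 m
Sum: 7193.28 + 913 + 9301.99 − 4241.08 = 13167.2 m
In yd: 13167.2 / 0.9144 = 14399.8 yd

1.44×10⁴ yd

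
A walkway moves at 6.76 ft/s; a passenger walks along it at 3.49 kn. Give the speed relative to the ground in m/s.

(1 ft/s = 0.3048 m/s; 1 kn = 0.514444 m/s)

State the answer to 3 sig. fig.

3.86 m/s

6.76 ft/s × 0.3048 = 2.06045 m/s
3.49 kn × 0.514444 = 1.79541 m/s
Total: 2.06045 + 1.79541 = 3.85586 m/s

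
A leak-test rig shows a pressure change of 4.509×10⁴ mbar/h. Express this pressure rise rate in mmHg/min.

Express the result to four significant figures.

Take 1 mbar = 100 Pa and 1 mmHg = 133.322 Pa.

563.7 mmHg/min

4.509×10⁴ mbar/h × 100 Pa/mbar ÷ 3600 s/h = 1252.5 Pa/s
1252.5 Pa/s ÷ 133.322 Pa/mmHg × 60 s/min = 563.673 mmHg/min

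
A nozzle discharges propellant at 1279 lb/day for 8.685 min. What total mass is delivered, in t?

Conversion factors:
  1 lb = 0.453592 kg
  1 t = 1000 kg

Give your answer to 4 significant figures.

1279 lb/day → 0.00671463 kg/s
8.685 min → 521.1 s
m = ṁ × t = 0.00671463 × 521.1 = 3.49899 kg
In t: 3.49899 / 1000 = 0.00349899 t

0.003499 t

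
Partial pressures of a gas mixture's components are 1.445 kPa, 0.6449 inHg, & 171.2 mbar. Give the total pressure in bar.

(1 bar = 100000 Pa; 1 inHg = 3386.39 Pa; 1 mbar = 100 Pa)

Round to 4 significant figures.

0.2075 bar

1.445 kPa × 1000 = 1445 Pa
0.6449 inHg × 3386.39 = 2183.88 Pa
171.2 mbar × 100 = 17120 Pa
Sum: 1445 + 2183.88 + 17120 = 20748.9 Pa
In bar: 20748.9 / 100000 = 0.207489 bar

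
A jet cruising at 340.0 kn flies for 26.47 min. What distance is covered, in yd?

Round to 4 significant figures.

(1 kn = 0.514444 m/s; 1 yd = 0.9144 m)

3.038×10⁵ yd

340.0 kn × 0.514444 → 174.911 m/s
26.47 min × 60 → 1588.2 s
d = v × t = 174.911 m/s × 1588.2 s = 277794 m
277794 m ÷ (0.9144 m/yd) = 303799 yd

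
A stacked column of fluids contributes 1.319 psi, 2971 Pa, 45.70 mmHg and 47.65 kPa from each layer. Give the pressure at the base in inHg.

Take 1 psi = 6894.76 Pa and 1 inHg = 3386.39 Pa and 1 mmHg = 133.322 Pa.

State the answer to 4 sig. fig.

19.43 inHg

1.319 psi × 6894.76 = 9094.19 Pa
2971 Pa (already Pa)
45.70 mmHg × 133.322 = 6092.82 Pa
47.65 kPa × 1000 = 47650 Pa
Combined: 9094.19 + 2971 + 6092.82 + 47650 = 65808 Pa
In inHg: 65808 / 3386.39 = 19.4331 inHg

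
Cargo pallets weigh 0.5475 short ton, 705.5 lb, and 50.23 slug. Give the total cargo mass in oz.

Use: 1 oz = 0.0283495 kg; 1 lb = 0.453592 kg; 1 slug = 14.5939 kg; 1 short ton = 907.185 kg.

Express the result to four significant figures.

5.467×10⁴ oz

0.5475 short ton × 907.185 → 496.684 kg
705.5 lb × 0.453592 → 320.009 kg
50.23 slug × 14.5939 → 733.052 kg
Total: 496.684 + 320.009 + 733.052 = 1549.74 kg
In oz: 1549.74 / 0.0283495 = 54665.5 oz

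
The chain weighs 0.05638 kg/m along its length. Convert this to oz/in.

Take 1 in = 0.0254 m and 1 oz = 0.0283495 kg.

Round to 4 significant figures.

0.05051 oz/in

0.05638 kg/m is already 0.05638 kg/m
0.05638 kg/m ÷ 0.0283495 kg/oz × 0.0254 m/in = 0.0505142 oz/in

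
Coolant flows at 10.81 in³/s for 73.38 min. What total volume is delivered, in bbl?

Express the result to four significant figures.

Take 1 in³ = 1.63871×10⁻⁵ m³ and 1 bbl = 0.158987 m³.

10.81 in³/s → 1.77145×10⁻⁴ m³/s
73.38 min → 4402.8 s
V = Q × t = 1.77145×10⁻⁴ × 4402.8 = 0.779934 m³
In bbl: 0.779934 / 0.158987 = 4.90565 bbl

4.906 bbl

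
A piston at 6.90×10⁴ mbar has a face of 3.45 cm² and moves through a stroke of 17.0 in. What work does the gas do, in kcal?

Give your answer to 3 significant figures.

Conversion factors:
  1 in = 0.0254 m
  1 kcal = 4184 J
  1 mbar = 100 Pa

0.246 kcal

6.90×10⁴ mbar → 6.9×10⁶ Pa
3.45 cm² → 3.45×10⁻⁴ m²
F = P × A = 6.9×10⁶ × 3.45×10⁻⁴ = 2380.5 N
17.0 in → 0.4318 m
W = F × d = 2380.5 × 0.4318 = 1027.9 J
In kcal: 1027.9 / 4184 = 0.245674 kcal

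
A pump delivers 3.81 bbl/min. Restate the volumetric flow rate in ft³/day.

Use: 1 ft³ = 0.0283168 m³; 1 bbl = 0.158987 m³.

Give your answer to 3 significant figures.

3.81 bbl/min × 0.158987 m³/bbl ÷ 60 s/min = 0.0100957 m³/s
0.0100957 m³/s ÷ 0.0283168 m³/ft³ × 86400 s/day = 30803.9 ft³/day

3.08×10⁴ ft³/day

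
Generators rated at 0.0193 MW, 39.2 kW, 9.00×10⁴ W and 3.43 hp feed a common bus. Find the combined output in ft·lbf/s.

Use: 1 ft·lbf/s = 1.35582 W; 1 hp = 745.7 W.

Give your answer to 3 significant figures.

0.0193 MW × 1000000 → 19300 W
39.2 kW × 1000 → 39200 W
9.00×10⁴ W (already W)
3.43 hp × 745.7 → 2557.75 W
Sum: 19300 + 39200 + 90000 + 2557.75 = 151058 W
In ft·lbf/s: 151058 / 1.35582 = 111414 ft·lbf/s

1.11×10⁵ ft·lbf/s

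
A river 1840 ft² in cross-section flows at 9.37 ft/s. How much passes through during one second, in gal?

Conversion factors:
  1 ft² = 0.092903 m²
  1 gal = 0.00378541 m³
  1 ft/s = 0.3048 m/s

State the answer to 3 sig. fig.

9.37 ft/s × 0.3048 = 2.85598 m/s
1840 ft² × 0.092903 = 170.942 m²
V = v × A × t = 2.85598 m/s × 170.942 m² × 1 s = 488.207 m³
488.207 m³ ÷ (0.00378541 m³/gal) = 128971 gal

1.29×10⁵ gal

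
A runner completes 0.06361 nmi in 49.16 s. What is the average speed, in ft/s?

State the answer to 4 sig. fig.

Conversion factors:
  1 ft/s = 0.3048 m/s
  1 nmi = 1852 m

0.06361 nmi × 1852 = 117.806 m
v = d / t = 117.806 m / 49.16 s = 2.39638 m/s
2.39638 m/s ÷ (0.3048 m/s/ft/s) = 7.86214 ft/s

7.862 ft/s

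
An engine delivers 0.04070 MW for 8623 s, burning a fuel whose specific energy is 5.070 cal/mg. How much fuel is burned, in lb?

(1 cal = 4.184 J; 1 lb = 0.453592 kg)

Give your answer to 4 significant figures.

0.04070 MW → 40700 W
E = P × t = 40700 × 8623 = 3.50956×10⁸ J
5.070 cal/mg → 2.12129×10⁷ J/kg
m = E / e_s = 3.50956×10⁸ / 2.12129×10⁷ = 16.5445 kg
In lb: 16.5445 / 0.453592 = 36.4744 lb

36.47 lb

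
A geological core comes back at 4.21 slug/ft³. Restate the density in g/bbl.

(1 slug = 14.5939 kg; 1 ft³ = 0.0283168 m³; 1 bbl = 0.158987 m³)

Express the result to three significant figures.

3.45×10⁵ g/bbl

4.21 slug/ft³ × 14.5939 kg/slug ÷ 0.0283168 m³/ft³ = 2169.75 kg/m³
2169.75 kg/m³ ÷ 0.001 kg/g × 0.158987 m³/bbl = 344962 g/bbl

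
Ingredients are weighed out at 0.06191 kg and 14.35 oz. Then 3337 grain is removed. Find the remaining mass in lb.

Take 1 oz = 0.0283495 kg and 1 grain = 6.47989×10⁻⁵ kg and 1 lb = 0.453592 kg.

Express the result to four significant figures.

0.06191 kg (already kg)
14.35 oz × 0.0283495 → 0.406815 kg
3337 grain × 6.47989×10⁻⁵ → 0.216234 kg
Result: 0.06191 + 0.406815 − 0.216234 = 0.252491 kg
In lb: 0.252491 / 0.453592 = 0.556648 lb

0.5566 lb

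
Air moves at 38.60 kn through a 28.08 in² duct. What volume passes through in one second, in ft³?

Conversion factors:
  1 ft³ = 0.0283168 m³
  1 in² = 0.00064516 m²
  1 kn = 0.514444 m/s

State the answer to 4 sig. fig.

12.70 ft³

38.60 kn × 0.514444 = 19.8575 m/s
28.08 in² × 0.00064516 = 0.0181161 m²
V = v × A × t = 19.8575 m/s × 0.0181161 m² × 1 s = 0.35974 m³
0.35974 m³ ÷ (0.0283168 m³/ft³) = 12.7041 ft³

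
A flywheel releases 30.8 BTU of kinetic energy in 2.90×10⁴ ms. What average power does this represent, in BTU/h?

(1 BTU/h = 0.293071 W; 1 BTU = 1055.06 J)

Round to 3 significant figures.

3820 BTU/h

30.8 BTU × 1055.06 → 32495.8 J
2.90×10⁴ ms × 0.001 → 29 s
P = E / t = 32495.8 J / 29 s = 1120.54 W
1120.54 W ÷ (0.293071 W/BTU/h) = 3823.44 BTU/h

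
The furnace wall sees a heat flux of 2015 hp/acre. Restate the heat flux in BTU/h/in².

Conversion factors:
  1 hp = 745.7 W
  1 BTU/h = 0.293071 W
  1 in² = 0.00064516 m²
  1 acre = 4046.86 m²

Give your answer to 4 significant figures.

2015 hp/acre × 745.7 W/hp ÷ 4046.86 m²/acre = 371.297 W/m²
371.297 W/m² ÷ 0.293071 W/BTU/h × 0.00064516 m²/in² = 0.817365 BTU/h/in²

0.8174 BTU/h/in²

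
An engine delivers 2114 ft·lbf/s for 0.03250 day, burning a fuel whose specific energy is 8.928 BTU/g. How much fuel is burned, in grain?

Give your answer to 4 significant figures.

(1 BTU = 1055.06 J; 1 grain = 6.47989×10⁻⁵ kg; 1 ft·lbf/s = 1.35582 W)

1.319×10⁴ grain

2114 ft·lbf/s → 2866.2 W
0.03250 day → 2808 s
E = P × t = 2866.2 × 2808 = 8.04829×10⁶ J
8.928 BTU/g → 9.41958×10⁶ J/kg
m = E / e_s = 8.04829×10⁶ / 9.41958×10⁶ = 0.854421 kg
In grain: 0.854421 / 6.47989×10⁻⁵ = 13185.7 grain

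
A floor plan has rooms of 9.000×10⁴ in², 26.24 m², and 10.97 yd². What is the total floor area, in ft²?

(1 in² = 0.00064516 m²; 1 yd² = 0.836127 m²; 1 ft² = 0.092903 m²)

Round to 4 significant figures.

1006 ft²

9.000×10⁴ in² × 0.00064516 = 58.0644 m²
26.24 m² (already m²)
10.97 yd² × 0.836127 = 9.17231 m²
Sum: 58.0644 + 26.24 + 9.17231 = 93.4767 m²
In ft²: 93.4767 / 0.092903 = 1006.18 ft²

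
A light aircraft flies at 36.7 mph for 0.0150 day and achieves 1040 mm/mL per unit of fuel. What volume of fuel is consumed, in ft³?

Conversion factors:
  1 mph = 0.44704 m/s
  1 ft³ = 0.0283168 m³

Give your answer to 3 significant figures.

36.7 mph → 16.4064 m/s
0.0150 day → 1296 s
d = v × t = 16.4064 × 1296 = 21262.7 m
1040 mm/mL → 1.04×10⁶ m/m³
V = d / (distance per unit fuel) = 21262.7 / 1.04×10⁶ = 0.0204449 m³
In ft³: 0.0204449 / 0.0283168 = 0.722006 ft³

0.722 ft³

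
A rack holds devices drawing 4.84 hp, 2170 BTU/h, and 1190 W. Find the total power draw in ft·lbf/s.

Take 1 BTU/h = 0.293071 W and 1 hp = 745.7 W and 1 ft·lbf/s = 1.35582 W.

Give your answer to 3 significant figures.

4010 ft·lbf/s

4.84 hp × 745.7 → 3609.19 W
2170 BTU/h × 0.293071 → 635.964 W
1190 W (already W)
Combined: 3609.19 + 635.964 + 1190 = 5435.15 W
In ft·lbf/s: 5435.15 / 1.35582 = 4008.75 ft·lbf/s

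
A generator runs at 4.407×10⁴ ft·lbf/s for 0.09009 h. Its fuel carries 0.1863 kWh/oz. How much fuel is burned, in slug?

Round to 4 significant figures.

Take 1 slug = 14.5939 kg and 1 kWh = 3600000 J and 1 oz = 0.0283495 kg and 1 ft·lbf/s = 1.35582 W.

4.407×10⁴ ft·lbf/s → 59751 W
0.09009 h → 324.324 s
E = P × t = 59751 × 324.324 = 1.93787×10⁷ J
0.1863 kWh/oz → 2.36576×10⁷ J/kg
m = E / e_s = 1.93787×10⁷ / 2.36576×10⁷ = 0.819132 kg
In slug: 0.819132 / 14.5939 = 0.0561284 slug

0.05613 slug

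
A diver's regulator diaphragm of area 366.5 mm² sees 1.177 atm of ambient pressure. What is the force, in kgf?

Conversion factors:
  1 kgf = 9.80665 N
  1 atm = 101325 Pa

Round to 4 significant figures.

4.457 kgf

1.177 atm × 101325 → 119260 Pa
366.5 mm² × 10⁻⁶ → 3.665×10⁻⁴ m²
F = P × A = 119260 Pa × 3.665×10⁻⁴ m² = 43.7088 N
43.7088 N ÷ (9.80665 N/kgf) = 4.45706 kgf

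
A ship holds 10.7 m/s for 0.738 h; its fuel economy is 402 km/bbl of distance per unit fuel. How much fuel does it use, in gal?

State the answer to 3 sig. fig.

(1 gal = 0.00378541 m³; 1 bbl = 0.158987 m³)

0.738 h → 2656.8 s
d = v × t = 10.7 × 2656.8 = 28427.8 m
402 km/bbl → 2.52851×10⁶ m/m³
V = d / (distance per unit fuel) = 28427.8 / 2.52851×10⁶ = 0.0112429 m³
In gal: 0.0112429 / 0.00378541 = 2.97006 gal

2.97 gal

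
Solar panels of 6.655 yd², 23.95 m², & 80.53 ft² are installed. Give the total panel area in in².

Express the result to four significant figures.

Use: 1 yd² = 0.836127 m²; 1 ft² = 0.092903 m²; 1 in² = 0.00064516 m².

5.734×10⁴ in²

6.655 yd² × 0.836127 → 5.56443 m²
23.95 m² (already m²)
80.53 ft² × 0.092903 → 7.48148 m²
Total: 5.56443 + 23.95 + 7.48148 = 36.9959 m²
In in²: 36.9959 / 0.00064516 = 57343.8 in²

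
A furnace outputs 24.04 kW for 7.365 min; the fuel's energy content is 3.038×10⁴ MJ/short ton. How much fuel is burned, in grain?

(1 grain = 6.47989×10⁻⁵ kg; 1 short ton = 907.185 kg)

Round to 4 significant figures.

24.04 kW → 24040 W
7.365 min → 441.9 s
E = P × t = 24040 × 441.9 = 1.06233×10⁷ J
3.038×10⁴ MJ/short ton → 3.34882×10⁷ J/kg
m = E / e_s = 1.06233×10⁷ / 3.34882×10⁷ = 0.317225 kg
In grain: 0.317225 / 6.47989×10⁻⁵ = 4895.53 grain

4896 grain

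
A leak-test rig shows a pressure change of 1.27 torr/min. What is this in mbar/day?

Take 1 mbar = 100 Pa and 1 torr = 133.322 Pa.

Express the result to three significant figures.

2440 mbar/day

1.27 torr/min × 133.322 Pa/torr ÷ 60 s/min = 2.82198 Pa/s
2.82198 Pa/s ÷ 100 Pa/mbar × 86400 s/day = 2438.19 mbar/day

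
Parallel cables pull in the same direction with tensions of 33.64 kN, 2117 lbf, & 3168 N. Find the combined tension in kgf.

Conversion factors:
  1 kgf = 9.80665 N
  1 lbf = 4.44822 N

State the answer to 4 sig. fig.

4714 kgf

33.64 kN × 1000 = 33640 N
2117 lbf × 4.44822 = 9416.88 N
3168 N (already N)
Combined: 33640 + 9416.88 + 3168 = 46224.9 N
In kgf: 46224.9 / 9.80665 = 4713.63 kgf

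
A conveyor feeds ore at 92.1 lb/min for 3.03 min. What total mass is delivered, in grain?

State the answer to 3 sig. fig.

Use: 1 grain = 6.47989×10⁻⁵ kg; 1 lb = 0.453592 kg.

1.95×10⁶ grain

92.1 lb/min → 0.696264 kg/s
3.03 min → 181.8 s
m = ṁ × t = 0.696264 × 181.8 = 126.581 kg
In grain: 126.581 / 6.47989×10⁻⁵ = 1.95344×10⁶ grain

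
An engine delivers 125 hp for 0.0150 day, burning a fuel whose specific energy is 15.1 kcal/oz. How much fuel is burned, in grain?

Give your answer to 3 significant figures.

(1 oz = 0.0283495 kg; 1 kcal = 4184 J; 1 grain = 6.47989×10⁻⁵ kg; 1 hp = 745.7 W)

125 hp → 93212.5 W
0.0150 day → 1296 s
E = P × t = 93212.5 × 1296 = 1.20803×10⁸ J
15.1 kcal/oz → 2.22855×10⁶ J/kg
m = E / e_s = 1.20803×10⁸ / 2.22855×10⁶ = 54.207 kg
In grain: 54.207 / 6.47989×10⁻⁵ = 836542 grain

8.37×10⁵ grain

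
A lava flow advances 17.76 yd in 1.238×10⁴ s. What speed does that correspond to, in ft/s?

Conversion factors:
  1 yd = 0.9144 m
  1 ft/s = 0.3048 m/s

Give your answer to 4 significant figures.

17.76 yd × 0.9144 = 16.2397 m
v = d / t = 16.2397 m / 12380 s = 0.00131177 m/s
0.00131177 m/s ÷ (0.3048 m/s/ft/s) = 0.00430371 ft/s

0.004304 ft/s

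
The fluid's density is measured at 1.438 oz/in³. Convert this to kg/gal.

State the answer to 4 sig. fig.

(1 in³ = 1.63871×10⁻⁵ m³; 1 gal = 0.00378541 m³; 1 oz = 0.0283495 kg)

1.438 oz/in³ × 0.0283495 kg/oz ÷ 1.63871×10⁻⁵ m³/in³ = 2487.72 kg/m³
2487.72 kg/m³ × 0.00378541 m³/gal = 9.41704 kg/gal

9.417 kg/gal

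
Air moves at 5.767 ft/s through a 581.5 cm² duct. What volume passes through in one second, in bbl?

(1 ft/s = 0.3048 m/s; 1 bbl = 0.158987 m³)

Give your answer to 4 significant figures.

0.6429 bbl

5.767 ft/s × 0.3048 → 1.75778 m/s
581.5 cm² × 0.0001 → 0.05815 m²
V = v × A × t = 1.75778 m/s × 0.05815 m² × 1 s = 0.102215 m³
0.102215 m³ ÷ (0.158987 m³/bbl) = 0.642914 bbl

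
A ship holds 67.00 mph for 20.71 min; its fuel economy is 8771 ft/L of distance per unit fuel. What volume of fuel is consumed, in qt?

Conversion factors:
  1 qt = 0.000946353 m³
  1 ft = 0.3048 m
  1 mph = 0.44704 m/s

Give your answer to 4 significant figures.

67.00 mph → 29.9517 m/s
20.71 min → 1242.6 s
d = v × t = 29.9517 × 1242.6 = 37218 m
8771 ft/L → 2.6734×10⁶ m/m³
V = d / (distance per unit fuel) = 37218 / 2.6734×10⁶ = 0.0139216 m³
In qt: 0.0139216 / 0.000946353 = 14.7108 qt

14.71 qt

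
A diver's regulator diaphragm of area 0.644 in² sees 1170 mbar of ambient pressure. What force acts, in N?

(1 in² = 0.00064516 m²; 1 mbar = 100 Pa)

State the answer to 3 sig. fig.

48.6 N

1170 mbar × 100 = 117000 Pa
0.644 in² × 0.00064516 = 4.15483×10⁻⁴ m²
F = P × A = 117000 Pa × 4.15483×10⁻⁴ m² = 48.6115 N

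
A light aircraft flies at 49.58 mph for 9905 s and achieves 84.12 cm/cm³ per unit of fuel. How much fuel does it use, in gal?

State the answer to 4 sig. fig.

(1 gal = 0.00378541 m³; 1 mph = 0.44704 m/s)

49.58 mph → 22.1642 m/s
d = v × t = 22.1642 × 9905 = 219536 m
84.12 cm/cm³ → 841200 m/m³
V = d / (distance per unit fuel) = 219536 / 841200 = 0.26098 m³
In gal: 0.26098 / 0.00378541 = 68.9437 gal

68.94 gal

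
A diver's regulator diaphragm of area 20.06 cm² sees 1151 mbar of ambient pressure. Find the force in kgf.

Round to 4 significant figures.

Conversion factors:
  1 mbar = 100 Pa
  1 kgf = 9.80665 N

1151 mbar × 100 = 115100 Pa
20.06 cm² × 0.0001 = 0.002006 m²
F = P × A = 115100 Pa × 0.002006 m² = 230.891 N
230.891 N ÷ (9.80665 N/kgf) = 23.5443 kgf

23.54 kgf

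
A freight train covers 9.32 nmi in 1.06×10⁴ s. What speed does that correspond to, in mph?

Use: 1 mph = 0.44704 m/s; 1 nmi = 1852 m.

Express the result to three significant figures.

9.32 nmi × 1852 → 17260.6 m
v = d / t = 17260.6 m / 10600 s = 1.62836 m/s
1.62836 m/s ÷ (0.44704 m/s/mph) = 3.64254 mph

3.64 mph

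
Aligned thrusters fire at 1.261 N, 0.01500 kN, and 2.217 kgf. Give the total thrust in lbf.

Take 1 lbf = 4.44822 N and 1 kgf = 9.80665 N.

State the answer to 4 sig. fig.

1.261 N (already N)
0.01500 kN × 1000 → 15 N
2.217 kgf × 9.80665 → 21.7413 N
Total: 1.261 + 15 + 21.7413 = 38.0023 N
In lbf: 38.0023 / 4.44822 = 8.54326 lbf

8.543 lbf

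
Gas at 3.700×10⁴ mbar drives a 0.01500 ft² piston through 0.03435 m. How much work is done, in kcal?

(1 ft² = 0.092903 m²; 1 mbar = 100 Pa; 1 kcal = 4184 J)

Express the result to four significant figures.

0.04233 kcal

3.700×10⁴ mbar → 3.7×10⁶ Pa
0.01500 ft² → 0.00139354 m²
F = P × A = 3.7×10⁶ × 0.00139354 = 5156.1 N
W = F × d = 5156.1 × 0.03435 = 177.112 J
In kcal: 177.112 / 4184 = 0.0423308 kcal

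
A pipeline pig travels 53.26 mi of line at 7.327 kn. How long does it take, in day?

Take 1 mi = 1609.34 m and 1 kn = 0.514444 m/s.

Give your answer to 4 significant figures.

0.2632 day

53.26 mi × 1609.34 = 85713.4 m
7.327 kn × 0.514444 = 3.76933 m/s
t = d / v = 85713.4 m / 3.76933 m/s = 22739.7 s
22739.7 s ÷ (86400 s/day) = 0.263191 day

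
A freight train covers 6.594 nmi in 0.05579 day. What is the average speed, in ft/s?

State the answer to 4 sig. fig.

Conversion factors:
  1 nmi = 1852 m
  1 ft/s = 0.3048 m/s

8.312 ft/s

6.594 nmi × 1852 = 12212.1 m
0.05579 day × 86400 = 4820.26 s
v = d / t = 12212.1 m / 4820.26 s = 2.53349 m/s
2.53349 m/s ÷ (0.3048 m/s/ft/s) = 8.31198 ft/s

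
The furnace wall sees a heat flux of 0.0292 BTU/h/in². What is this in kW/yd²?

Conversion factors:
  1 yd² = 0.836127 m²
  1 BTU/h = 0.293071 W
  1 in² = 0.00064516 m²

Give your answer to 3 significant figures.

0.0111 kW/yd²

0.0292 BTU/h/in² × 0.293071 W/BTU/h ÷ 0.00064516 m²/in² = 13.2644 W/m²
13.2644 W/m² ÷ 1000 W/kW × 0.836127 m²/yd² = 0.0110907 kW/yd²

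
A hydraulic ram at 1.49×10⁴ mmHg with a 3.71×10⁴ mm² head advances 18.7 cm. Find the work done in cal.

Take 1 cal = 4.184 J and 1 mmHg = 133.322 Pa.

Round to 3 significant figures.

1.49×10⁴ mmHg → 1.9865×10⁶ Pa
3.71×10⁴ mm² → 0.0371 m²
F = P × A = 1.9865×10⁶ × 0.0371 = 73699.2 N
18.7 cm → 0.187 m
W = F × d = 73699.2 × 0.187 = 13781.8 J
In cal: 13781.8 / 4.184 = 3293.93 cal

3290 cal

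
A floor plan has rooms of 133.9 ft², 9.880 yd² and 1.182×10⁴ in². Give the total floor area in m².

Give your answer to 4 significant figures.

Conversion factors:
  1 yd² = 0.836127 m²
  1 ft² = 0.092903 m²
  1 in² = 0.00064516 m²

133.9 ft² × 0.092903 = 12.4397 m²
9.880 yd² × 0.836127 = 8.26093 m²
1.182×10⁴ in² × 0.00064516 = 7.62579 m²
Sum: 12.4397 + 8.26093 + 7.62579 = 28.3264 m²

28.33 m²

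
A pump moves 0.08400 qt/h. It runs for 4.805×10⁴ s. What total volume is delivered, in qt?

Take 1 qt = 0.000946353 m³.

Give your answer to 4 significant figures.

1.121 qt

0.08400 qt/h → 2.20816×10⁻⁸ m³/s
V = Q × t = 2.20816×10⁻⁸ × 48050 = 0.00106102 m³
In qt: 0.00106102 / 0.000946353 = 1.12117 qt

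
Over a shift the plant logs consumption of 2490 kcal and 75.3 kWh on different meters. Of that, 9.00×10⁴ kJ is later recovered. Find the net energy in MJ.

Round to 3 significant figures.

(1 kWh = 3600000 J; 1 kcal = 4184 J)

2490 kcal × 4184 → 1.04182×10⁷ J
75.3 kWh × 3600000 → 2.7108×10⁸ J
9.00×10⁴ kJ × 1000 → 9×10⁷ J
Sum: 1.04182×10⁷ + 2.7108×10⁸ − 9×10⁷ = 1.91498×10⁸ J
In MJ: 1.91498×10⁸ / 1000000 = 191.498 MJ

191 MJ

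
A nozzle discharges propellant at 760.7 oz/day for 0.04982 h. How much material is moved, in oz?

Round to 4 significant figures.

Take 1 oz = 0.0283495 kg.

1.579 oz

760.7 oz/day → 2.496×10⁻⁴ kg/s
0.04982 h → 179.352 s
m = ṁ × t = 2.496×10⁻⁴ × 179.352 = 0.0447663 kg
In oz: 0.0447663 / 0.0283495 = 1.57909 oz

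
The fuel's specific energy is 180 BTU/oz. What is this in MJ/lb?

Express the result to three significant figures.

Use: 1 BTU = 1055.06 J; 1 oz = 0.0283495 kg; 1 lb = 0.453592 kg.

180 BTU/oz × 1055.06 J/BTU ÷ 0.0283495 kg/oz = 6.69891×10⁶ J/kg
6.69891×10⁶ J/kg ÷ 1000000 J/MJ × 0.453592 kg/lb = 3.03857 MJ/lb

3.04 MJ/lb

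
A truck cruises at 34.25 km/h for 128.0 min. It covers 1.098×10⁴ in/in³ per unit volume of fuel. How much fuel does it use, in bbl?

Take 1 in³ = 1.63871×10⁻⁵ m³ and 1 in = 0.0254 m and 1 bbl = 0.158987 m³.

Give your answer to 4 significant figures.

0.02700 bbl

34.25 km/h → 9.51389 m/s
128.0 min → 7680 s
d = v × t = 9.51389 × 7680 = 73066.7 m
1.098×10⁴ in/in³ → 1.7019×10⁷ m/m³
V = d / (distance per unit fuel) = 73066.7 / 1.7019×10⁷ = 0.00429324 m³
In bbl: 0.00429324 / 0.158987 = 0.0270037 bbl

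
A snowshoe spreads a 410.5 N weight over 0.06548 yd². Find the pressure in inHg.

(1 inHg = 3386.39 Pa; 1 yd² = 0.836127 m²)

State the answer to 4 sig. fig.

2.214 inHg

0.06548 yd² × 0.836127 = 0.0547496 m²
P = F / A = 410.5 N / 0.0547496 m² = 7497.77 Pa
7497.77 Pa ÷ (3386.39 Pa/inHg) = 2.21409 inHg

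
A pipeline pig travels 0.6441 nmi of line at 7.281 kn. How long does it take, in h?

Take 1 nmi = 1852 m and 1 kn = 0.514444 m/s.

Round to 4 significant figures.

0.08846 h

0.6441 nmi × 1852 → 1192.87 m
7.281 kn × 0.514444 → 3.74567 m/s
t = d / v = 1192.87 m / 3.74567 m/s = 318.466 s
318.466 s ÷ (3600 s/h) = 0.0884628 h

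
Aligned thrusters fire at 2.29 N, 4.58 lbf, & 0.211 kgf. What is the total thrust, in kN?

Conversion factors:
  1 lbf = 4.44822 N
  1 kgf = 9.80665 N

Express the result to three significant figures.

2.29 N (already N)
4.58 lbf × 4.44822 = 20.3728 N
0.211 kgf × 9.80665 = 2.0692 N
Sum: 2.29 + 20.3728 + 2.0692 = 24.732 N
In kN: 24.732 / 1000 = 0.024732 kN

0.0247 kN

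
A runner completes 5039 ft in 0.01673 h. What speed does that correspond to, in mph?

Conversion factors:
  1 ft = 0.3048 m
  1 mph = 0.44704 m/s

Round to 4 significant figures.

5039 ft × 0.3048 = 1535.89 m
0.01673 h × 3600 = 60.228 s
v = d / t = 1535.89 m / 60.228 s = 25.5013 m/s
25.5013 m/s ÷ (0.44704 m/s/mph) = 57.0448 mph

57.04 mph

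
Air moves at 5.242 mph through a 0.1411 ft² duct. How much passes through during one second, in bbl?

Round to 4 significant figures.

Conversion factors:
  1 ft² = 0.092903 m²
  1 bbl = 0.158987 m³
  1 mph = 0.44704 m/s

5.242 mph × 0.44704 = 2.34338 m/s
0.1411 ft² × 0.092903 = 0.0131086 m²
V = v × A × t = 2.34338 m/s × 0.0131086 m² × 1 s = 0.0307184 m³
0.0307184 m³ ÷ (0.158987 m³/bbl) = 0.193213 bbl

0.1932 bbl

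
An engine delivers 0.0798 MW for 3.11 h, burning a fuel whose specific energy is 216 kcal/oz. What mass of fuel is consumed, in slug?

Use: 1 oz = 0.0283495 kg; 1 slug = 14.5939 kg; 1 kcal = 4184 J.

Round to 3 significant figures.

1.92 slug

0.0798 MW → 79800 W
3.11 h → 11196 s
E = P × t = 79800 × 11196 = 8.93441×10⁸ J
216 kcal/oz → 3.18787×10⁷ J/kg
m = E / e_s = 8.93441×10⁸ / 3.18787×10⁷ = 28.0263 kg
In slug: 28.0263 / 14.5939 = 1.92041 slug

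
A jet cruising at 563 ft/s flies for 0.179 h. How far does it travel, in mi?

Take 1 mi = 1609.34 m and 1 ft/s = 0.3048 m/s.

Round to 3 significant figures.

563 ft/s × 0.3048 → 171.602 m/s
0.179 h × 3600 → 644.4 s
d = v × t = 171.602 m/s × 644.4 s = 110580 m
110580 m ÷ (1609.34 m/mi) = 68.7114 mi

68.7 mi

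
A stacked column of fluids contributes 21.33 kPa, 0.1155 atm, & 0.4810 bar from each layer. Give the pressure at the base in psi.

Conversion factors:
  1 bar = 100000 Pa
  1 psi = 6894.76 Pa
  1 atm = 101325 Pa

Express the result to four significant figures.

11.77 psi

21.33 kPa × 1000 = 21330 Pa
0.1155 atm × 101325 = 11703 Pa
0.4810 bar × 100000 = 48100 Pa
Total: 21330 + 11703 + 48100 = 81133 Pa
In psi: 81133 / 6894.76 = 11.7673 psi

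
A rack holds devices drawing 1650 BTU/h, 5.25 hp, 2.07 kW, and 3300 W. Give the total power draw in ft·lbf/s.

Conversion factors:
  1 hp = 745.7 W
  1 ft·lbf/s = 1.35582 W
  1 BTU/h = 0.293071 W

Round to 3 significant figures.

7200 ft·lbf/s

1650 BTU/h × 0.293071 → 483.567 W
5.25 hp × 745.7 → 3914.92 W
2.07 kW × 1000 → 2070 W
3300 W (already W)
Total: 483.567 + 3914.92 + 2070 + 3300 = 9768.49 W
In ft·lbf/s: 9768.49 / 1.35582 = 7204.86 ft·lbf/s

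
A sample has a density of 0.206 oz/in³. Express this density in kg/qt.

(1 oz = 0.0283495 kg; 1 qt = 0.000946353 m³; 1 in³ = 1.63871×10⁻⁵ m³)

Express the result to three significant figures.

0.206 oz/in³ × 0.0283495 kg/oz ÷ 1.63871×10⁻⁵ m³/in³ = 356.378 kg/m³
356.378 kg/m³ × 0.000946353 m³/qt = 0.337259 kg/qt

0.337 kg/qt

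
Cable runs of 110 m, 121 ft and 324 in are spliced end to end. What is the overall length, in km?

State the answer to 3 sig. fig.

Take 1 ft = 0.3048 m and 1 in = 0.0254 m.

0.155 km

110 m (already m)
121 ft × 0.3048 = 36.8808 m
324 in × 0.0254 = 8.2296 m
Combined: 110 + 36.8808 + 8.2296 = 155.11 m
In km: 155.11 / 1000 = 0.15511 km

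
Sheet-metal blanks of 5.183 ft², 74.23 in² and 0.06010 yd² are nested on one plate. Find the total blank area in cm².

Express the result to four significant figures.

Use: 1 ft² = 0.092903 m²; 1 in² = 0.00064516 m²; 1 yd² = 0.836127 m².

5797 cm²

5.183 ft² × 0.092903 → 0.481516 m²
74.23 in² × 0.00064516 → 0.0478902 m²
0.06010 yd² × 0.836127 → 0.0502512 m²
Combined: 0.481516 + 0.0478902 + 0.0502512 = 0.579657 m²
In cm²: 0.579657 / 0.0001 = 5796.57 cm²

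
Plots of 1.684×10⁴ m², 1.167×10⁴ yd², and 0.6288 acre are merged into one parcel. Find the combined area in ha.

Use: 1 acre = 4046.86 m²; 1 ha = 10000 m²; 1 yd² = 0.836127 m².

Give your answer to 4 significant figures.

2.914 ha

1.684×10⁴ m² (already m²)
1.167×10⁴ yd² × 0.836127 = 9757.6 m²
0.6288 acre × 4046.86 = 2544.67 m²
Total: 16840 + 9757.6 + 2544.67 = 29142.3 m²
In ha: 29142.3 / 10000 = 2.91423 ha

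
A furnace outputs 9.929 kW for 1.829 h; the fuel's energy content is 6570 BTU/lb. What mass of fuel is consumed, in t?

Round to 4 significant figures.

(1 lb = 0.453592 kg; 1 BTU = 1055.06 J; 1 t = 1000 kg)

9.929 kW → 9929 W
1.829 h → 6584.4 s
E = P × t = 9929 × 6584.4 = 6.53765×10⁷ J
6570 BTU/lb → 1.52819×10⁷ J/kg
m = E / e_s = 6.53765×10⁷ / 1.52819×10⁷ = 4.27803 kg
In t: 4.27803 / 1000 = 0.00427803 t

0.004278 t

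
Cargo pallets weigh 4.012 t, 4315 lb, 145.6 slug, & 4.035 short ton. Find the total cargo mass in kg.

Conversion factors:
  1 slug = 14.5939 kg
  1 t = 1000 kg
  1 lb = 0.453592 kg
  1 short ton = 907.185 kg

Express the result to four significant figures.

4.012 t × 1000 = 4012 kg
4315 lb × 0.453592 = 1957.25 kg
145.6 slug × 14.5939 = 2124.87 kg
4.035 short ton × 907.185 = 3660.49 kg
Sum: 4012 + 1957.25 + 2124.87 + 3660.49 = 11754.6 kg

1.175×10⁴ kg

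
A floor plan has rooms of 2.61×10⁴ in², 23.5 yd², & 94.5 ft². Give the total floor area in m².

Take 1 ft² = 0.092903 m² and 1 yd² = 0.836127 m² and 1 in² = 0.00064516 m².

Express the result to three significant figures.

2.61×10⁴ in² × 0.00064516 = 16.8387 m²
23.5 yd² × 0.836127 = 19.649 m²
94.5 ft² × 0.092903 = 8.77933 m²
Sum: 16.8387 + 19.649 + 8.77933 = 45.267 m²

45.3 m²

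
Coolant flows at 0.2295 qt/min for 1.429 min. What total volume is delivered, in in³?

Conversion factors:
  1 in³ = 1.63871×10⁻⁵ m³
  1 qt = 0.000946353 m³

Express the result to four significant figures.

18.94 in³

0.2295 qt/min → 3.6198×10⁻⁶ m³/s
1.429 min → 85.74 s
V = Q × t = 3.6198×10⁻⁶ × 85.74 = 3.10362×10⁻⁴ m³
In in³: 3.10362×10⁻⁴ / 1.63871×10⁻⁵ = 18.9394 in³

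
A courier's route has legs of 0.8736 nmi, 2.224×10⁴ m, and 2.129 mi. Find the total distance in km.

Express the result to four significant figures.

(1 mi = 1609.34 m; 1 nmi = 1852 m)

0.8736 nmi × 1852 = 1617.91 m
2.224×10⁴ m (already m)
2.129 mi × 1609.34 = 3426.28 m
Total: 1617.91 + 22240 + 3426.28 = 27284.2 m
In km: 27284.2 / 1000 = 27.2842 km

27.28 km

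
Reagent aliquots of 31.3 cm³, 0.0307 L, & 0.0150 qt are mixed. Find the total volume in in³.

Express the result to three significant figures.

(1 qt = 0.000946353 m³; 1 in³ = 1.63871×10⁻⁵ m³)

31.3 cm³ × 10⁻⁶ = 3.13×10⁻⁵ m³
0.0307 L × 0.001 = 3.07×10⁻⁵ m³
0.0150 qt × 0.000946353 = 1.41953×10⁻⁵ m³
Total: 3.13×10⁻⁵ + 3.07×10⁻⁵ + 1.41953×10⁻⁵ = 7.61953×10⁻⁵ m³
In in³: 7.61953×10⁻⁵ / 1.63871×10⁻⁵ = 4.64971 in³

4.65 in³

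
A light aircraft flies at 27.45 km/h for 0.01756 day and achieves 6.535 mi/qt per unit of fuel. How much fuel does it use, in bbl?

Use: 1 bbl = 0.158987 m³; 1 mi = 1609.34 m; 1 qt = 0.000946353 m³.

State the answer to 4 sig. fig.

0.006548 bbl

27.45 km/h → 7.625 m/s
0.01756 day → 1517.18 s
d = v × t = 7.625 × 1517.18 = 11568.5 m
6.535 mi/qt → 1.11132×10⁷ m/m³
V = d / (distance per unit fuel) = 11568.5 / 1.11132×10⁷ = 0.00104097 m³
In bbl: 0.00104097 / 0.158987 = 0.00654752 bbl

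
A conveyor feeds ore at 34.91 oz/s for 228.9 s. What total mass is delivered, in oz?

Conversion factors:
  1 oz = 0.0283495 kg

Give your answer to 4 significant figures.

7991 oz

34.91 oz/s → 0.989681 kg/s
m = ṁ × t = 0.989681 × 228.9 = 226.538 kg
In oz: 226.538 / 0.0283495 = 7990.9 oz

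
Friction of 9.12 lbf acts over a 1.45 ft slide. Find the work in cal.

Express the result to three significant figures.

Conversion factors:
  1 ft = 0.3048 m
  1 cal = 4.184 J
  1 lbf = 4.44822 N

4.29 cal

9.12 lbf × 4.44822 = 40.5678 N
1.45 ft × 0.3048 = 0.44196 m
W = F × d = 40.5678 N × 0.44196 m = 17.9293 J
17.9293 J ÷ (4.184 J/cal) = 4.28521 cal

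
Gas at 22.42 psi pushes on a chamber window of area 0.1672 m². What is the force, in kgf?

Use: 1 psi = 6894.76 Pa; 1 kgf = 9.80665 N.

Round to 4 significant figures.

22.42 psi × 6894.76 = 154581 Pa
F = P × A = 154581 Pa × 0.1672 m² = 25845.9 N
25845.9 N ÷ (9.80665 N/kgf) = 2635.55 kgf

2636 kgf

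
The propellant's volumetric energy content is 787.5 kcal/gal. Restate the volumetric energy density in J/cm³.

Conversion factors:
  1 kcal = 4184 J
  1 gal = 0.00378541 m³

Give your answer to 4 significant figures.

870.4 J/cm³

787.5 kcal/gal × 4184 J/kcal ÷ 0.00378541 m³/gal = 8.70421×10⁸ J/m³
8.70421×10⁸ J/m³ × 10⁻⁶ m³/cm³ = 870.421 J/cm³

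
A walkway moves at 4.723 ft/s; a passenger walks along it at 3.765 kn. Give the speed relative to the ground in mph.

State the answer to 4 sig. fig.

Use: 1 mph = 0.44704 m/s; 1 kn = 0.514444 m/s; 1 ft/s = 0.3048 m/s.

4.723 ft/s × 0.3048 = 1.43957 m/s
3.765 kn × 0.514444 = 1.93688 m/s
Combined: 1.43957 + 1.93688 = 3.37645 m/s
In mph: 3.37645 / 0.44704 = 7.5529 mph

7.553 mph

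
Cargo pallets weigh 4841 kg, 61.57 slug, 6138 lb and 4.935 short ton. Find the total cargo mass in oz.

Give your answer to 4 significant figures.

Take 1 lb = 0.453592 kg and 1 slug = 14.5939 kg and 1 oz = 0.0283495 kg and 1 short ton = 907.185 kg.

4.586×10⁵ oz

4841 kg (already kg)
61.57 slug × 14.5939 = 898.546 kg
6138 lb × 0.453592 = 2784.15 kg
4.935 short ton × 907.185 = 4476.96 kg
Total: 4841 + 898.546 + 2784.15 + 4476.96 = 13000.7 kg
In oz: 13000.7 / 0.0283495 = 458587 oz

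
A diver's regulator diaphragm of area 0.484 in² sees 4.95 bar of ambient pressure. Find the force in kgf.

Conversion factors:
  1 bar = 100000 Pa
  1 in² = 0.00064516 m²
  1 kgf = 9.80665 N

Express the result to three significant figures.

4.95 bar × 100000 = 495000 Pa
0.484 in² × 0.00064516 = 3.12257×10⁻⁴ m²
F = P × A = 495000 Pa × 3.12257×10⁻⁴ m² = 154.567 N
154.567 N ÷ (9.80665 N/kgf) = 15.7614 kgf

15.8 kgf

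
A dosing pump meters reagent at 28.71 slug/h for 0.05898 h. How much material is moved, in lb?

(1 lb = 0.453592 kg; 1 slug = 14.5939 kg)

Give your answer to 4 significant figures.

54.48 lb

28.71 slug/h → 0.116386 kg/s
0.05898 h → 212.328 s
m = ṁ × t = 0.116386 × 212.328 = 24.712 kg
In lb: 24.712 / 0.453592 = 54.4807 lb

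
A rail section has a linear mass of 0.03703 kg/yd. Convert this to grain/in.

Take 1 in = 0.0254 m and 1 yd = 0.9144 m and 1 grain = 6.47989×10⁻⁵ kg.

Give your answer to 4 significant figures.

0.03703 kg/yd ÷ 0.9144 m/yd = 0.0404965 kg/m
0.0404965 kg/m ÷ 6.47989×10⁻⁵ kg/grain × 0.0254 m/in = 15.8739 grain/in

15.87 grain/in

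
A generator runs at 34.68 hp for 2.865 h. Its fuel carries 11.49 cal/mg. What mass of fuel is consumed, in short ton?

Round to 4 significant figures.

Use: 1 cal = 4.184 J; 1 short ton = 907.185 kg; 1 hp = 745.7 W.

0.006116 short ton

34.68 hp → 25860.9 W
2.865 h → 10314 s
E = P × t = 25860.9 × 10314 = 2.66729×10⁸ J
11.49 cal/mg → 4.80742×10⁷ J/kg
m = E / e_s = 2.66729×10⁸ / 4.80742×10⁷ = 5.54828 kg
In short ton: 5.54828 / 907.185 = 0.00611593 short ton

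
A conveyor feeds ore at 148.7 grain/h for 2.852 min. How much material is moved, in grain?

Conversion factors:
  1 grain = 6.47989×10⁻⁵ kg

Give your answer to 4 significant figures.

7.068 grain

148.7 grain/h → 2.67655×10⁻⁶ kg/s
2.852 min → 171.12 s
m = ṁ × t = 2.67655×10⁻⁶ × 171.12 = 4.58011×10⁻⁴ kg
In grain: 4.58011×10⁻⁴ / 6.47989×10⁻⁵ = 7.06819 grain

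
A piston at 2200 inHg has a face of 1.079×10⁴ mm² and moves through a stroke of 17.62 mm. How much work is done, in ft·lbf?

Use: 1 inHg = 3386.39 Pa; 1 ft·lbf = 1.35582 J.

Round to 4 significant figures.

2200 inHg → 7.45006×10⁶ Pa
1.079×10⁴ mm² → 0.01079 m²
F = P × A = 7.45006×10⁶ × 0.01079 = 80386.1 N
17.62 mm → 0.01762 m
W = F × d = 80386.1 × 0.01762 = 1416.4 J
In ft·lbf: 1416.4 / 1.35582 = 1044.68 ft·lbf

1045 ft·lbf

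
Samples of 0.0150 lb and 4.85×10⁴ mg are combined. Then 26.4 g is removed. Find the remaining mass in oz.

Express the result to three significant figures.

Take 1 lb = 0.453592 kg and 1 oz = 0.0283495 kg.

1.02 oz

0.0150 lb × 0.453592 = 0.00680388 kg
4.85×10⁴ mg × 10⁻⁶ = 0.0485 kg
26.4 g × 0.001 = 0.0264 kg
Result: 0.00680388 + 0.0485 − 0.0264 = 0.0289039 kg
In oz: 0.0289039 / 0.0283495 = 1.01956 oz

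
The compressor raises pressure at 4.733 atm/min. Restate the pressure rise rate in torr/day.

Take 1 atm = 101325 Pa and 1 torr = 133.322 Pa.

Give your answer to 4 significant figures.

4.733 atm/min × 101325 Pa/atm ÷ 60 s/min = 7992.85 Pa/s
7992.85 Pa/s ÷ 133.322 Pa/torr × 86400 s/day = 5.17981×10⁶ torr/day

5.180×10⁶ torr/day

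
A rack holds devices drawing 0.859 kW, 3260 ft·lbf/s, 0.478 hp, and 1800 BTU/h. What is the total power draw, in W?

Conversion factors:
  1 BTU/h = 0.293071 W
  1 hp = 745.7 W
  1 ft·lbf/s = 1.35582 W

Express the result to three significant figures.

6160 W

0.859 kW × 1000 = 859 W
3260 ft·lbf/s × 1.35582 = 4419.97 W
0.478 hp × 745.7 = 356.445 W
1800 BTU/h × 0.293071 = 527.528 W
Total: 859 + 4419.97 + 356.445 + 527.528 = 6162.94 W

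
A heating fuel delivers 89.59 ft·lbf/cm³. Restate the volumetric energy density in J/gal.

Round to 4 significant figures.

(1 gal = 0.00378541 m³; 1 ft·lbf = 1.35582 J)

89.59 ft·lbf/cm³ × 1.35582 J/ft·lbf ÷ 10⁻⁶ m³/cm³ = 1.21468×10⁸ J/m³
1.21468×10⁸ J/m³ × 0.00378541 m³/gal = 459806 J/gal

4.598×10⁵ J/gal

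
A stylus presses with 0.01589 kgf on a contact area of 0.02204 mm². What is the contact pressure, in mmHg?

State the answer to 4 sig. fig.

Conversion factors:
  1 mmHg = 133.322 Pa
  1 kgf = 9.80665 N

0.01589 kgf × 9.80665 → 0.155828 N
0.02204 mm² × 10⁻⁶ → 2.204×10⁻⁸ m²
P = F / A = 0.155828 N / 2.204×10⁻⁸ m² = 7.07024×10⁶ Pa
7.07024×10⁶ Pa ÷ (133.322 Pa/mmHg) = 53031.3 mmHg

5.303×10⁴ mmHg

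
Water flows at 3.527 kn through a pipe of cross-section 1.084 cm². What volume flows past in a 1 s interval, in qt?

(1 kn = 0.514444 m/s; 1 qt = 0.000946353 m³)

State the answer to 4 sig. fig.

3.527 kn × 0.514444 → 1.81444 m/s
1.084 cm² × 0.0001 → 1.084×10⁻⁴ m²
V = v × A × t = 1.81444 m/s × 1.084×10⁻⁴ m² × 1 s = 1.96685×10⁻⁴ m³
1.96685×10⁻⁴ m³ ÷ (0.000946353 m³/qt) = 0.207835 qt

0.2078 qt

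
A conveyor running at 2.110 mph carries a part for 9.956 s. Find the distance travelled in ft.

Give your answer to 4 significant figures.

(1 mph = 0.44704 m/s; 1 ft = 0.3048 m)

2.110 mph × 0.44704 = 0.943254 m/s
d = v × t = 0.943254 m/s × 9.956 s = 9.39104 m
9.39104 m ÷ (0.3048 m/ft) = 30.8105 ft

30.81 ft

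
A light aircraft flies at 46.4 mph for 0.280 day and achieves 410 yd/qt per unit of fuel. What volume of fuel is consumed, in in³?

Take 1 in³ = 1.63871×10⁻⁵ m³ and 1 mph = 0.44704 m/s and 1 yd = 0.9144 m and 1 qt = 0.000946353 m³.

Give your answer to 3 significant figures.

7.73×10⁴ in³

46.4 mph → 20.7427 m/s
0.280 day → 24192 s
d = v × t = 20.7427 × 24192 = 501807 m
410 yd/qt → 396157 m/m³
V = d / (distance per unit fuel) = 501807 / 396157 = 1.26669 m³
In in³: 1.26669 / 1.63871×10⁻⁵ = 77298 in³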